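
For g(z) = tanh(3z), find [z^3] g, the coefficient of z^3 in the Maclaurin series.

-9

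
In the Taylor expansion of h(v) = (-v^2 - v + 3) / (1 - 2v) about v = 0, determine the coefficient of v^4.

36

Distribute the polynomial across the series and collect like powers.
h(0) = 3
h′(0) = 5
h′′(0) = 18
h′′′(0) = 108
h^(4)(0) = 864
The Taylor polynomial is Σ h^(k)(0)/k! · v^k.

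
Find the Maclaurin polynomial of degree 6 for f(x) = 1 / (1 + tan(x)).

122*x^6/45 - 32*x^5/15 + 5*x^4/3 - 4*x^3/3 + x^2 - x + 1

Write 1/(1+u) = 1 - u + u^2 - u^3 + ... and substitute the series for u.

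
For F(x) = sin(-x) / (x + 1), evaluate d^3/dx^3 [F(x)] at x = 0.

Multiply the numerator's expansion by the denominator's geometric series.
The coefficient of x^3 in the expansion is -5/6, so F′′′(0) = 3! * (-5/6) = -5.

-5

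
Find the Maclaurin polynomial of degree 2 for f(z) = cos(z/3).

1 - z^2/18

Use the known series and substitute for the argument.
f(0) = 1
f′(0) = 0
f′′(0) = -1/9
Then c_k = f^(k)(0)/k! gives each Taylor coefficient.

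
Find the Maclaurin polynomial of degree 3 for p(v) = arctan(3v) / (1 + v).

Multiply the two series term by term and collect like powers.
[v^0] = 0;  [v^1] = 3;  [v^2] = -3;  [v^3] = -6.

-6*v^3 - 3*v^2 + 3*v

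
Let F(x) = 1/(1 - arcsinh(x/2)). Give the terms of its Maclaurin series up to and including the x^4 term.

x^4/24 + 5*x^3/48 + x^2/4 + x/2 + 1

Plug the Maclaurin series of the inner function into that of the outer and collect terms.
F(0) = 1
F′(0) = 1/2
F′′(0) = 1/2
F′′′(0) = 5/8
F^(4)(0) = 1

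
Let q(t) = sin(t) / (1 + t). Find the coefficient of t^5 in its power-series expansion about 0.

Write out both Maclaurin series and multiply, keeping only the needed powers.
[t^0] = 0;  [t^1] = 1;  [t^2] = -1;  [t^3] = 5/6;  [t^4] = -5/6;  [t^5] = 101/120.

101/120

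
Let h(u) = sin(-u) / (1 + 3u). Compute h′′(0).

6

Multiply the two series term by term and collect like powers.
From the series, [u^2] h = 3; multiply by 2! = 2 to get 6.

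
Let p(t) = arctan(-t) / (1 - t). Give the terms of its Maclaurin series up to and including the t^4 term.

Expand each factor separately, then convolve coefficients.
p(0) = 0
p′(0) = -1
p′′(0) = -2
p′′′(0) = -4
p^(4)(0) = -16

-2*t^4/3 - 2*t^3/3 - t^2 - t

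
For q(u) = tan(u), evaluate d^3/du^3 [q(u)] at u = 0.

2

The coefficient of u^3 in the expansion is 1/3, so q′′′(0) = 3! * (1/3) = 2.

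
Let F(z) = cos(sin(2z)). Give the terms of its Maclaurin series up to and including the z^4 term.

10*z^4/3 - 2*z^2 + 1

Plug the Maclaurin series of the inner function into that of the outer and collect terms.
F(0) = 1
F′(0) = 0
F′′(0) = -4
F′′′(0) = 0
F^(4)(0) = 80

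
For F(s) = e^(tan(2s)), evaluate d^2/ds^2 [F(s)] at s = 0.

Plug the Maclaurin series of the inner function into that of the outer and collect terms.
The coefficient of s^2 in the expansion is 2, so F′′(0) = 2! * (2) = 4.

4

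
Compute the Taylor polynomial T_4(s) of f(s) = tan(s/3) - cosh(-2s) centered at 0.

-2*s^4/3 + s^3/81 - 2*s^2 + s/3 - 1

Add the two expansions coefficient-wise.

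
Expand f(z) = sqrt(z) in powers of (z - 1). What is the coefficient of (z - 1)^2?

[(z - 1)^0] = 1;  [(z - 1)^1] = 1/2;  [(z - 1)^2] = -1/8.
So c_2 = f′′(1)/2! = -1/8.

-1/8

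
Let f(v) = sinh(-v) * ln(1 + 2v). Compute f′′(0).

Write out both Maclaurin series and multiply, keeping only the needed powers.
The coefficient of v^2 in the expansion is -2, so f′′(0) = 2! * (-2) = -4.

-4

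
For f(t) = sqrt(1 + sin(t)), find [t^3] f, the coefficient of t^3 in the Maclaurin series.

Plug the Maclaurin series of the inner function into that of the outer and collect terms.
f(0) = 1
f′(0) = 1/2
f′′(0) = -1/4
f′′′(0) = -1/8
So c_3 = f′′′(0)/3! = -1/48.

-1/48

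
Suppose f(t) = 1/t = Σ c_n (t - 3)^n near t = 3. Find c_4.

1/243

c_4 = f^(4)(3)/4! = 1/243.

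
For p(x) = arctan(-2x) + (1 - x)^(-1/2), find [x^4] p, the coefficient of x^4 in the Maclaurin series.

35/128

Add the two expansions coefficient-wise.
[x^0] = 1;  [x^1] = -3/2;  [x^2] = 3/8;  [x^3] = 143/48;  [x^4] = 35/128.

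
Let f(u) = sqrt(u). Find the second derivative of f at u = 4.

Compute the successive derivatives at the expansion point and divide by k!.
The coefficient of (u - 4)^2 in the expansion is -1/64, so f′′(4) = 2! * (-1/64) = -1/32.

-1/32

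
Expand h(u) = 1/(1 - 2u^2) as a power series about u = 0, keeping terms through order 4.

4*u^4 + 2*u^2 + 1

Differentiate repeatedly and evaluate at the center.
h(0) = 1
h′(0) = 0
h′′(0) = 4
h′′′(0) = 0
h^(4)(0) = 96
The Taylor polynomial is Σ h^(k)(0)/k! · u^k.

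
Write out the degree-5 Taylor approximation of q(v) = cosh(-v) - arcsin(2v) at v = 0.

-12*v^5/5 + v^4/24 - 4*v^3/3 + v^2/2 - 2*v + 1

Add the two expansions coefficient-wise.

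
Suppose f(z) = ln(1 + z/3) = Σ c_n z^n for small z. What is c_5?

[z^0] = 0;  [z^1] = 1/3;  [z^2] = -1/18;  [z^3] = 1/81;  [z^4] = -1/324;  [z^5] = 1/1215.

1/1215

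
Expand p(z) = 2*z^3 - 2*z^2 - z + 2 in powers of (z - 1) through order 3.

2*(z - 1)^3 + 4*(z - 1)^2 + (z - 1) + 1

p(1) = 1
p′(1) = 1
p′′(1) = 8
p′′′(1) = 12
Dividing each by k! gives the coefficients c_0, ..., c_3.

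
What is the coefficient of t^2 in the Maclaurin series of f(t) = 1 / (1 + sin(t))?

Use the geometric series for the reciprocal, then substitute.
f(0) = 1
f′(0) = -1
f′′(0) = 2

1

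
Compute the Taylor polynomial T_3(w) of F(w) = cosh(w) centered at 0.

w^2/2 + 1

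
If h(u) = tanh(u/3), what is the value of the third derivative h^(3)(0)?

-2/27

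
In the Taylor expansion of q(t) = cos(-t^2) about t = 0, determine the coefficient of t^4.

-1/2

q(0) = 1
q′(0) = 0
q′′(0) = 0
q′′′(0) = 0
q^(4)(0) = -12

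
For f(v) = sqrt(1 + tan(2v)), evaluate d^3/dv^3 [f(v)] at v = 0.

Substitute the inner expansion into the outer series and collect powers.
From the series, [v^3] f = 11/6; multiply by 3! = 6 to get 11.

11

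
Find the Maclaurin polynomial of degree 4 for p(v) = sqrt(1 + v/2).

-5*v^4/2048 + v^3/128 - v^2/32 + v/4 + 1

[v^0] = 1;  [v^1] = 1/4;  [v^2] = -1/32;  [v^3] = 1/128;  [v^4] = -5/2048.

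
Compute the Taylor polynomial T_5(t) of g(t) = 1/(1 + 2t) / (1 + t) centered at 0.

Write out both Maclaurin series and multiply, keeping only the needed powers.
g(0) = 1
g′(0) = -3
g′′(0) = 14
g′′′(0) = -90
g^(4)(0) = 744
g^(5)(0) = -7560
Then c_k = g^(k)(0)/k! gives each Taylor coefficient.

-63*t^5 + 31*t^4 - 15*t^3 + 7*t^2 - 3*t + 1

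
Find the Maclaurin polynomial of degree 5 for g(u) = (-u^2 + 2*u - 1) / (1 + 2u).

72*u^5 - 36*u^4 + 18*u^3 - 9*u^2 + 4*u - 1

Shift and add copies of the series according to the polynomial's terms.
g(0) = -1
g′(0) = 4
g′′(0) = -18
g′′′(0) = 108
g^(4)(0) = -864
g^(5)(0) = 8640
Then c_k = g^(k)(0)/k! gives each Taylor coefficient.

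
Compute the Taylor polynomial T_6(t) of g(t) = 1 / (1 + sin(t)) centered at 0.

17*t^6/45 - 61*t^5/120 + 2*t^4/3 - 5*t^3/6 + t^2 - t + 1

Expand as Σ (-1)^k u^k with u equal to the inner function's series.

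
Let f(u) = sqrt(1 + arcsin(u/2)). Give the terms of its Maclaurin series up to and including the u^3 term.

Compose series: expand the inner function first, then feed it into the outer expansion.
f(0) = 1
f′(0) = 1/4
f′′(0) = -1/16
f′′′(0) = 7/64
Dividing each by k! gives the coefficients c_0, ..., c_3.

7*u^3/384 - u^2/32 + u/4 + 1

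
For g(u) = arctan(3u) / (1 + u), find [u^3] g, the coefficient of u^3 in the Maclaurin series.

-6

Multiply the two series term by term and collect like powers.
[u^0] = 0;  [u^1] = 3;  [u^2] = -3;  [u^3] = -6.
So c_3 = g′′′(0)/3! = -6.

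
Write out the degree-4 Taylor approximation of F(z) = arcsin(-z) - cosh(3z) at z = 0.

Add the two expansions coefficient-wise.
[z^0] = -1;  [z^1] = -1;  [z^2] = -9/2;  [z^3] = -1/6;  [z^4] = -27/8.

-27*z^4/8 - z^3/6 - 9*z^2/2 - z - 1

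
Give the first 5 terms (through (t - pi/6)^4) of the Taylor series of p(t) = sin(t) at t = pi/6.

(t - pi/6)^4/48 - sqrt(3)*(t - pi/6)^3/12 - (t - pi/6)^2/4 + sqrt(3)*(t - pi/6)/2 + 1/2

Differentiate repeatedly and evaluate at the center.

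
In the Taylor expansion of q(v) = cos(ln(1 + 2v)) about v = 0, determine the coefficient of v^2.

Substitute the inner expansion into the outer series and collect powers.

-2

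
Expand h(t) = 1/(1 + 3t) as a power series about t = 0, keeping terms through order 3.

-27*t^3 + 9*t^2 - 3*t + 1

Apply the Taylor formula c_k = f^(k)(a)/k!.
h(0) = 1
h′(0) = -3
h′′(0) = 18
h′′′(0) = -162
Then c_k = h^(k)(0)/k! gives each Taylor coefficient.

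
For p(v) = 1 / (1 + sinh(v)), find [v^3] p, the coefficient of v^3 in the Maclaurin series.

-7/6

Use the geometric series for the reciprocal, then substitute.
p(0) = 1
p′(0) = -1
p′′(0) = 2
p′′′(0) = -7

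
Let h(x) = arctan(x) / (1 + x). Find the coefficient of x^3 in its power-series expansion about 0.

Take the Cauchy product of the two expansions.
h(0) = 0
h′(0) = 1
h′′(0) = -2
h′′′(0) = 4

2/3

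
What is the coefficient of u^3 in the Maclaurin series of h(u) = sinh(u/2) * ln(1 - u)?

-1/4

Multiply the two series term by term and collect like powers.
h(0) = 0
h′(0) = 0
h′′(0) = -1
h′′′(0) = -3/2
So c_3 = h′′′(0)/3! = -1/4.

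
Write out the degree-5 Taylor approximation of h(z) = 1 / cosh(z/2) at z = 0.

5*z^4/384 - z^2/8 + 1

Write the quotient as an unknown series and match coefficients against numerator = denominator · series.
h(0) = 1
h′(0) = 0
h′′(0) = -1/4
h′′′(0) = 0
h^(4)(0) = 5/16
h^(5)(0) = 0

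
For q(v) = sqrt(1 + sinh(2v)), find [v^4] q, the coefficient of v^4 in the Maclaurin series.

-31/24

Plug the Maclaurin series of the inner function into that of the outer and collect terms.
q(0) = 1
q′(0) = 1
q′′(0) = -1
q′′′(0) = 7
q^(4)(0) = -31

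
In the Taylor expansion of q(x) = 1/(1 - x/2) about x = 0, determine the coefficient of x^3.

1/8

Compute the successive derivatives at the expansion point and divide by k!.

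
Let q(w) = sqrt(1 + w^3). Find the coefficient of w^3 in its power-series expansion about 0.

[w^0] = 1;  [w^1] = 0;  [w^2] = 0;  [w^3] = 1/2.

1/2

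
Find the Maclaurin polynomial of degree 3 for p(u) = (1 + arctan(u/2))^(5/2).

Let u equal the inner series; expand the outer function in u and truncate.

-25*u^3/384 + 15*u^2/32 + 5*u/4 + 1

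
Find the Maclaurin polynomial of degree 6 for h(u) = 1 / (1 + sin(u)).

Use the geometric series for the reciprocal, then substitute.
h(0) = 1
h′(0) = -1
h′′(0) = 2
h′′′(0) = -5
h^(4)(0) = 16
h^(5)(0) = -61
h^(6)(0) = 272

17*u^6/45 - 61*u^5/120 + 2*u^4/3 - 5*u^3/6 + u^2 - u + 1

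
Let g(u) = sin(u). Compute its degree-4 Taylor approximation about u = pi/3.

g(pi/3) = sqrt(3)/2
g′(pi/3) = 1/2
g′′(pi/3) = -sqrt(3)/2
g′′′(pi/3) = -1/2
g^(4)(pi/3) = sqrt(3)/2
Dividing each by k! gives the coefficients c_0, ..., c_4.

sqrt(3)*(u - pi/3)^4/48 - (u - pi/3)^3/12 - sqrt(3)*(u - pi/3)^2/4 + (u - pi/3)/2 + sqrt(3)/2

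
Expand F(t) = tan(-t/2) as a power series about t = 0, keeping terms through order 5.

F(0) = 0
F′(0) = -1/2
F′′(0) = 0
F′′′(0) = -1/4
F^(4)(0) = 0
F^(5)(0) = -1/2

-t^5/240 - t^3/24 - t/2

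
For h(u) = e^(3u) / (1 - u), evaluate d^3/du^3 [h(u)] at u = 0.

Expand each factor separately, then convolve coefficients.
The coefficient of u^3 in the expansion is 13, so h′′′(0) = 3! * (13) = 78.

78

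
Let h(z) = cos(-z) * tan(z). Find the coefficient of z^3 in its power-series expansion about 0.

Write out both Maclaurin series and multiply, keeping only the needed powers.
[z^0] = 0;  [z^1] = 1;  [z^2] = 0;  [z^3] = -1/6.

-1/6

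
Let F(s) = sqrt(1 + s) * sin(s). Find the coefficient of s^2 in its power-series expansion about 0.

Multiply the two series term by term and collect like powers.

1/2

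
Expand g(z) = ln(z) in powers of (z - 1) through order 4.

-(z - 1)^4/4 + (z - 1)^3/3 - (z - 1)^2/2 + (z - 1)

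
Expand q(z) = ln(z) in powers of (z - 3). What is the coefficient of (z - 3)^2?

-1/18

Use the known series and substitute for the argument.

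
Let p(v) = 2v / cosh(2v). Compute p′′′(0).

-24

Write the quotient as an unknown series and match coefficients against numerator = denominator · series.
The coefficient of v^3 in the expansion is -4, so p′′′(0) = 3! * (-4) = -24.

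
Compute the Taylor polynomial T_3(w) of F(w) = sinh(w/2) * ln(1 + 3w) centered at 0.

Write out both Maclaurin series and multiply, keeping only the needed powers.

-9*w^3/4 + 3*w^2/2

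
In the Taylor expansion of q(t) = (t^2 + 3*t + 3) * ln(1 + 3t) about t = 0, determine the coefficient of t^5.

Shift and add copies of the series according to the polynomial's terms.
So c_5 = q^(5)(0)/5! = 1881/20.

1881/20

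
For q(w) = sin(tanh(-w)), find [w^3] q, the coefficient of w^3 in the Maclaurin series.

1/2

Plug the Maclaurin series of the inner function into that of the outer and collect terms.
So c_3 = q′′′(0)/3! = 1/2.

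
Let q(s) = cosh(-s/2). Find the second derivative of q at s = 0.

1/4

The coefficient of s^2 in the expansion is 1/8, so q′′(0) = 2! * (1/8) = 1/4.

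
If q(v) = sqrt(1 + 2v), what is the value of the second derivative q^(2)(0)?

-1

From the series, [v^2] q = -1/2; multiply by 2! = 2 to get -1.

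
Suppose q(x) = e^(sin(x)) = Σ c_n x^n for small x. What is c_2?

Substitute the inner expansion into the outer series and collect powers.
q(0) = 1
q′(0) = 1
q′′(0) = 1
So c_2 = q′′(0)/2! = 1/2.

1/2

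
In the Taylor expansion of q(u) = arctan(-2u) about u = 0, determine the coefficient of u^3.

q(0) = 0
q′(0) = -2
q′′(0) = 0
q′′′(0) = 16
So c_3 = q′′′(0)/3! = 8/3.

8/3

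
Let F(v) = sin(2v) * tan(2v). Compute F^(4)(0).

64

Expand each factor separately, then convolve coefficients.
From the series, [v^4] F = 8/3; multiply by 4! = 24 to get 64.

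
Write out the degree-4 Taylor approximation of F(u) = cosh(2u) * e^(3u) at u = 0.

Expand each factor separately, then convolve coefficients.

313*u^4/24 + 21*u^3/2 + 13*u^2/2 + 3*u + 1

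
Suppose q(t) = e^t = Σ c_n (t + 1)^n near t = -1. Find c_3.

e^(-1)/6

q(-1) = e^(-1)
q′(-1) = e^(-1)
q′′(-1) = e^(-1)
q′′′(-1) = e^(-1)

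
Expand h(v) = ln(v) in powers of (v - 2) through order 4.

Compute the successive derivatives at the expansion point and divide by k!.

-(v - 2)^4/64 + (v - 2)^3/24 - (v - 2)^2/8 + (v - 2)/2 + ln(2)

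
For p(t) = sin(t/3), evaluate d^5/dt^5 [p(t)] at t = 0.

From the series, [t^5] p = 1/29160; multiply by 5! = 120 to get 1/243.

1/243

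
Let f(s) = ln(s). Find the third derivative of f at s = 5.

2/125

Apply the Taylor formula c_k = f^(k)(a)/k!.
The coefficient of (s - 5)^3 in the expansion is 1/375, so f′′′(5) = 3! * (1/375) = 2/125.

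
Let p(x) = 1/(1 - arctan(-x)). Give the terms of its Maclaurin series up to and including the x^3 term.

-2*x^3/3 + x^2 - x + 1

Compose series: expand the inner function first, then feed it into the outer expansion.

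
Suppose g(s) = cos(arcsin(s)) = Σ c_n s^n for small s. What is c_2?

Let u equal the inner series; expand the outer function in u and truncate.
So c_2 = g′′(0)/2! = -1/2.

-1/2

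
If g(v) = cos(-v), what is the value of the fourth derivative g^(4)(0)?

1

The coefficient of v^4 in the expansion is 1/24, so g^(4)(0) = 4! * (1/24) = 1.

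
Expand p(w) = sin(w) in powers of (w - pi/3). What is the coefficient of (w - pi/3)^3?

[(w - pi/3)^0] = sqrt(3)/2;  [(w - pi/3)^1] = 1/2;  [(w - pi/3)^2] = -sqrt(3)/4;  [(w - pi/3)^3] = -1/12.

-1/12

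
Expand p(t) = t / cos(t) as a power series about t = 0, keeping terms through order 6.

Invert the denominator's series and multiply.
p(0) = 0
p′(0) = 1
p′′(0) = 0
p′′′(0) = 3
p^(4)(0) = 0
p^(5)(0) = 25
p^(6)(0) = 0

5*t^5/24 + t^3/2 + t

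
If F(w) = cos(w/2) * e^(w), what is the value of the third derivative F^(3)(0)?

Multiply the two series term by term and collect like powers.
From the series, [w^3] F = 1/24; multiply by 3! = 6 to get 1/4.

1/4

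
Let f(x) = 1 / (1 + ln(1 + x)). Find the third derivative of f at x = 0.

-14

Expand as Σ (-1)^k u^k with u equal to the inner function's series.
From the series, [x^3] f = -7/3; multiply by 3! = 6 to get -14.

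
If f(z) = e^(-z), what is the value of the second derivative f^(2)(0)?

1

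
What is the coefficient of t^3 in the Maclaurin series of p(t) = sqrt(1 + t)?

p(0) = 1
p′(0) = 1/2
p′′(0) = -1/4
p′′′(0) = 3/8

1/16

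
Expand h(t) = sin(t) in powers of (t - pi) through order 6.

-(t - pi)^5/120 + (t - pi)^3/6 - (t - pi)

Apply the Taylor formula c_k = f^(k)(a)/k!.
[(t - pi)^0] = 0;  [(t - pi)^1] = -1;  [(t - pi)^2] = 0;  [(t - pi)^3] = 1/6;  [(t - pi)^4] = 0;  [(t - pi)^5] = -1/120;  [(t - pi)^6] = 0.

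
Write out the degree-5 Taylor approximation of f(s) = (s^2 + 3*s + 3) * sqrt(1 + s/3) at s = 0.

Distribute the polynomial across the series and collect like powers.
f(0) = 3
f′(0) = 7/2
f′′(0) = 35/12
f′′′(0) = 19/24
f^(4)(0) = -29/144
f^(5)(0) = 125/864

25*s^5/20736 - 29*s^4/3456 + 19*s^3/144 + 35*s^2/24 + 7*s/2 + 3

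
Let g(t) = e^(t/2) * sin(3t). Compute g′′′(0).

-99/4

Take the Cauchy product of the two expansions.
The coefficient of t^3 in the expansion is -33/8, so g′′′(0) = 3! * (-33/8) = -99/4.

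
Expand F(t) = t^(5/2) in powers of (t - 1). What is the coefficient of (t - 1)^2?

Use the known series and substitute for the argument.
F(1) = 1
F′(1) = 5/2
F′′(1) = 15/4
So c_2 = F′′(1)/2! = 15/8.

15/8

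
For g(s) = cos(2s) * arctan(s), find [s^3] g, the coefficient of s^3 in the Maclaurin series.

Expand each factor separately, then convolve coefficients.
g(0) = 0
g′(0) = 1
g′′(0) = 0
g′′′(0) = -14

-7/3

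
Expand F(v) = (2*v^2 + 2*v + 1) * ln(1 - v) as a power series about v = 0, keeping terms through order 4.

Multiply each power in the prefactor through the base expansion.
F(0) = 0
F′(0) = -1
F′′(0) = -5
F′′′(0) = -20
F^(4)(0) = -46

-23*v^4/12 - 10*v^3/3 - 5*v^2/2 - v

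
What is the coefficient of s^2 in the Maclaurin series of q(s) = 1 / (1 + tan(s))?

Write 1/(1+u) = 1 - u + u^2 - u^3 + ... and substitute the series for u.
q(0) = 1
q′(0) = -1
q′′(0) = 2
The Taylor polynomial is Σ q^(k)(0)/k! · s^k.

1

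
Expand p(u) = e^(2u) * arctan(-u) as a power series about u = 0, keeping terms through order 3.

Multiply the two series term by term and collect like powers.
[u^0] = 0;  [u^1] = -1;  [u^2] = -2;  [u^3] = -5/3.

-5*u^3/3 - 2*u^2 - u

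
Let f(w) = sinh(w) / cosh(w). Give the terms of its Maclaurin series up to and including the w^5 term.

2*w^5/15 - w^3/3 + w

Invert the denominator's series and multiply.
f(0) = 0
f′(0) = 1
f′′(0) = 0
f′′′(0) = -2
f^(4)(0) = 0
f^(5)(0) = 16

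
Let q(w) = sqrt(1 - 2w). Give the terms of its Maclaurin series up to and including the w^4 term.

-5*w^4/8 - w^3/2 - w^2/2 - w + 1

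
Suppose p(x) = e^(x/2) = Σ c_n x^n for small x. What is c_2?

1/8

p(0) = 1
p′(0) = 1/2
p′′(0) = 1/4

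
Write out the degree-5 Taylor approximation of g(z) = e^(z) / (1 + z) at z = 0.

-11*z^5/30 + 3*z^4/8 - z^3/3 + z^2/2 + 1

Write out both Maclaurin series and multiply, keeping only the needed powers.
g(0) = 1
g′(0) = 0
g′′(0) = 1
g′′′(0) = -2
g^(4)(0) = 9
g^(5)(0) = -44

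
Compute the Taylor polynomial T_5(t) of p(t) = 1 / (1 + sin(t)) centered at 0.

Expand as Σ (-1)^k u^k with u equal to the inner function's series.
p(0) = 1
p′(0) = -1
p′′(0) = 2
p′′′(0) = -5
p^(4)(0) = 16
p^(5)(0) = -61

-61*t^5/120 + 2*t^4/3 - 5*t^3/6 + t^2 - t + 1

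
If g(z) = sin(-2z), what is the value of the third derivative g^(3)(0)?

The coefficient of z^3 in the expansion is 4/3, so g′′′(0) = 3! * (4/3) = 8.

8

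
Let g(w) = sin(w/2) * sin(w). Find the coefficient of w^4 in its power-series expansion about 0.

Expand each factor separately, then convolve coefficients.
[w^0] = 0;  [w^1] = 0;  [w^2] = 1/2;  [w^3] = 0;  [w^4] = -5/48.

-5/48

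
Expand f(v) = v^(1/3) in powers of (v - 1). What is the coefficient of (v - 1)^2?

-1/9

Compute the successive derivatives at the expansion point and divide by k!.
f(1) = 1
f′(1) = 1/3
f′′(1) = -2/9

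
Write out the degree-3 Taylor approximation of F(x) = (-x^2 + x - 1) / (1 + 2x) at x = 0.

14*x^3 - 7*x^2 + 3*x - 1

Distribute the polynomial across the series and collect like powers.
[x^0] = -1;  [x^1] = 3;  [x^2] = -7;  [x^3] = 14.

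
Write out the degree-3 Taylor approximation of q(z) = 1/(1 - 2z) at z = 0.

8*z^3 + 4*z^2 + 2*z + 1

Compute the successive derivatives at the expansion point and divide by k!.
[z^0] = 1;  [z^1] = 2;  [z^2] = 4;  [z^3] = 8.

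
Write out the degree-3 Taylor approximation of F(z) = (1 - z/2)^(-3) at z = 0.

F(0) = 1
F′(0) = 3/2
F′′(0) = 3
F′′′(0) = 15/2
Then c_k = F^(k)(0)/k! gives each Taylor coefficient.

5*z^3/4 + 3*z^2/2 + 3*z/2 + 1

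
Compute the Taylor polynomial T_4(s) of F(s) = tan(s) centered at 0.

s^3/3 + s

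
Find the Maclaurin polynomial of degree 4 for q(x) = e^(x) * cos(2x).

-7*x^4/24 - 11*x^3/6 - 3*x^2/2 + x + 1

Write out both Maclaurin series and multiply, keeping only the needed powers.
q(0) = 1
q′(0) = 1
q′′(0) = -3
q′′′(0) = -11
q^(4)(0) = -7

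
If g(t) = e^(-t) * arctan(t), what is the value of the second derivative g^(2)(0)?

Take the Cauchy product of the two expansions.
The coefficient of t^2 in the expansion is -1, so g′′(0) = 2! * (-1) = -2.

-2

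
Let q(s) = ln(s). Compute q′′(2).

-1/4

The coefficient of (s - 2)^2 in the expansion is -1/8, so q′′(2) = 2! * (-1/8) = -1/4.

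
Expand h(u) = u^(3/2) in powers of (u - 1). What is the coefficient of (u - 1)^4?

h(1) = 1
h′(1) = 3/2
h′′(1) = 3/4
h′′′(1) = -3/8
h^(4)(1) = 9/16
The Taylor polynomial is Σ h^(k)(1)/k! · (u - 1)^k.

3/128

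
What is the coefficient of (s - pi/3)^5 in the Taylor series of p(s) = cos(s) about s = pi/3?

-sqrt(3)/240

[(s - pi/3)^0] = 1/2;  [(s - pi/3)^1] = -sqrt(3)/2;  [(s - pi/3)^2] = -1/4;  [(s - pi/3)^3] = sqrt(3)/12;  [(s - pi/3)^4] = 1/48;  [(s - pi/3)^5] = -sqrt(3)/240.
So c_5 = p^(5)(pi/3)/5! = -sqrt(3)/240.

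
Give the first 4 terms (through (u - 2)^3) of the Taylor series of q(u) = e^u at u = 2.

q(2) = e^(2)
q′(2) = e^(2)
q′′(2) = e^(2)
q′′′(2) = e^(2)

(u - 2)^3*e^(2)/6 + (u - 2)^2*e^(2)/2 + (u - 2)*e^(2) + e^(2)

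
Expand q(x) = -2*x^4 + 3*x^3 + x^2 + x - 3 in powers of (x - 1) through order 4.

-2*(x - 1)^4 - 5*(x - 1)^3 - 2*(x - 1)^2 + 4*(x - 1)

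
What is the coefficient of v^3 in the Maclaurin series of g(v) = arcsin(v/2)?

1/48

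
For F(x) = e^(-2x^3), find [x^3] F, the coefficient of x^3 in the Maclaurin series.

[x^0] = 1;  [x^1] = 0;  [x^2] = 0;  [x^3] = -2.

-2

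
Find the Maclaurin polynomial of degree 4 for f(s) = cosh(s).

s^4/24 + s^2/2 + 1

Apply the Taylor formula c_k = f^(k)(a)/k!.
f(0) = 1
f′(0) = 0
f′′(0) = 1
f′′′(0) = 0
f^(4)(0) = 1
Dividing each by k! gives the coefficients c_0, ..., c_4.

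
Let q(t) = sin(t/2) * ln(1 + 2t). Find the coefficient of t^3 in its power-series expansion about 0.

-1

Expand each factor separately, then convolve coefficients.
q(0) = 0
q′(0) = 0
q′′(0) = 2
q′′′(0) = -6
So c_3 = q′′′(0)/3! = -1.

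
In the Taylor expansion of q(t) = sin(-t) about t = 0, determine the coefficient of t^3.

q(0) = 0
q′(0) = -1
q′′(0) = 0
q′′′(0) = 1

1/6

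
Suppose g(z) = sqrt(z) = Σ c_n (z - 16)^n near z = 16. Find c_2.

[(z - 16)^0] = 4;  [(z - 16)^1] = 1/8;  [(z - 16)^2] = -1/512.
So c_2 = g′′(16)/2! = -1/512.

-1/512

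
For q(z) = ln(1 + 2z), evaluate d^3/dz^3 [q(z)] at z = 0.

16

Differentiate repeatedly and evaluate at the center.
The coefficient of z^3 in the expansion is 8/3, so q′′′(0) = 3! * (8/3) = 16.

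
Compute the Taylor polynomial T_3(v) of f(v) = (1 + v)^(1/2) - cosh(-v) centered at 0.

Expand each term separately and add.
f(0) = 0
f′(0) = 1/2
f′′(0) = -5/4
f′′′(0) = 3/8

v^3/16 - 5*v^2/8 + v/2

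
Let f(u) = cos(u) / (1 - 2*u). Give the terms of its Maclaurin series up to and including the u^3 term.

7*u^3 + 7*u^2/2 + 2*u + 1

Expand 1/(denominator) as a geometric series and multiply by the numerator's series.
[u^0] = 1;  [u^1] = 2;  [u^2] = 7/2;  [u^3] = 7.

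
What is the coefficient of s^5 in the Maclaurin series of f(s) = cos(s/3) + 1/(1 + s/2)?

-1/32

Add the two expansions coefficient-wise.
f(0) = 2
f′(0) = -1/2
f′′(0) = 7/18
f′′′(0) = -3/4
f^(4)(0) = 245/162
f^(5)(0) = -15/4
Then c_k = f^(k)(0)/k! gives each Taylor coefficient.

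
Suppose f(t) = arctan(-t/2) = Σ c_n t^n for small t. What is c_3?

1/24

f(0) = 0
f′(0) = -1/2
f′′(0) = 0
f′′′(0) = 1/4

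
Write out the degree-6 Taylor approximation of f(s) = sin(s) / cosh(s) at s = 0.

3*s^5/10 - 2*s^3/3 + s

Invert the denominator's series and multiply.
f(0) = 0
f′(0) = 1
f′′(0) = 0
f′′′(0) = -4
f^(4)(0) = 0
f^(5)(0) = 36
f^(6)(0) = 0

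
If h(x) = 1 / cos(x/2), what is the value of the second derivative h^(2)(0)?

Divide the numerator series by the denominator series (power-series long division).
From the series, [x^2] h = 1/8; multiply by 2! = 2 to get 1/4.

1/4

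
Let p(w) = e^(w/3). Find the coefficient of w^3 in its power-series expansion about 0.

Use the known series and substitute for the argument.
So c_3 = p′′′(0)/3! = 1/162.

1/162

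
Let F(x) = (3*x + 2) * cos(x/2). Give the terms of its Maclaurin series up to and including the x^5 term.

Multiply each power in the prefactor through the base expansion.
F(0) = 2
F′(0) = 3
F′′(0) = -1/2
F′′′(0) = -9/4
F^(4)(0) = 1/8
F^(5)(0) = 15/16

x^5/128 + x^4/192 - 3*x^3/8 - x^2/4 + 3*x + 2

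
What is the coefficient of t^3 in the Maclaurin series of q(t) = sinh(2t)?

4/3

[t^0] = 0;  [t^1] = 2;  [t^2] = 0;  [t^3] = 4/3.
So c_3 = q′′′(0)/3! = 4/3.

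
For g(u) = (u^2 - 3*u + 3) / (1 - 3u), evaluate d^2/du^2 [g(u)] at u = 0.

Distribute the polynomial across the series and collect like powers.
From the series, [u^2] g = 19; multiply by 2! = 2 to get 38.

38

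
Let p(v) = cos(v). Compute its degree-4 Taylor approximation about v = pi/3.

(v - pi/3)^4/48 + sqrt(3)*(v - pi/3)^3/12 - (v - pi/3)^2/4 - sqrt(3)*(v - pi/3)/2 + 1/2

p(pi/3) = 1/2
p′(pi/3) = -sqrt(3)/2
p′′(pi/3) = -1/2
p′′′(pi/3) = sqrt(3)/2
p^(4)(pi/3) = 1/2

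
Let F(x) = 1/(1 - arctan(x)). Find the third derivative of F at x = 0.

Let u equal the inner series; expand the outer function in u and truncate.
From the series, [x^3] F = 2/3; multiply by 3! = 6 to get 4.

4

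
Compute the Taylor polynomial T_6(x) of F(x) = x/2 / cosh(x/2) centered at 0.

5*x^5/768 - x^3/16 + x/2

Write the quotient as an unknown series and match coefficients against numerator = denominator · series.
[x^0] = 0;  [x^1] = 1/2;  [x^2] = 0;  [x^3] = -1/16;  [x^4] = 0;  [x^5] = 5/768;  [x^6] = 0.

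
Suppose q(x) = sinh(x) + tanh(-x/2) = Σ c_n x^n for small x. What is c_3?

Expand each term separately and add.
So c_3 = q′′′(0)/3! = 5/24.

5/24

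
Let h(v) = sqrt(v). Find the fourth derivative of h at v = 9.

-5/11664

Compute the successive derivatives at the expansion point and divide by k!.
The coefficient of (v - 9)^4 in the expansion is -5/279936, so h^(4)(9) = 4! * (-5/279936) = -5/11664.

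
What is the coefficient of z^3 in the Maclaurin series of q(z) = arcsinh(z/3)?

Differentiate repeatedly and evaluate at the center.
q(0) = 0
q′(0) = 1/3
q′′(0) = 0
q′′′(0) = -1/27

-1/162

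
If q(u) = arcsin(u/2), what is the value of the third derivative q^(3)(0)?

Use the known series and substitute for the argument.
The coefficient of u^3 in the expansion is 1/48, so q′′′(0) = 3! * (1/48) = 1/8.

1/8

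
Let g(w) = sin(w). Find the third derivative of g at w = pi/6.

The coefficient of (w - pi/6)^3 in the expansion is -sqrt(3)/12, so g′′′(pi/6) = 3! * (-sqrt(3)/12) = -sqrt(3)/2.

-sqrt(3)/2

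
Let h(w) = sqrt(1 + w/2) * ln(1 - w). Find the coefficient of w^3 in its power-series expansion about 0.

-41/96

Write out both Maclaurin series and multiply, keeping only the needed powers.
[w^0] = 0;  [w^1] = -1;  [w^2] = -3/4;  [w^3] = -41/96.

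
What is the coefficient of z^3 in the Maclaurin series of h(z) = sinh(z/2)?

1/48

Differentiate repeatedly and evaluate at the center.
[z^0] = 0;  [z^1] = 1/2;  [z^2] = 0;  [z^3] = 1/48.
So c_3 = h′′′(0)/3! = 1/48.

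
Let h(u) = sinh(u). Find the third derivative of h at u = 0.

The coefficient of u^3 in the expansion is 1/6, so h′′′(0) = 3! * (1/6) = 1.

1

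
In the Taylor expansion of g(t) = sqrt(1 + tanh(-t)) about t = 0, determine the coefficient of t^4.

Compose series: expand the inner function first, then feed it into the outer expansion.
[t^0] = 1;  [t^1] = -1/2;  [t^2] = -1/8;  [t^3] = 5/48;  [t^4] = 17/384.
So c_4 = g^(4)(0)/4! = 17/384.

17/384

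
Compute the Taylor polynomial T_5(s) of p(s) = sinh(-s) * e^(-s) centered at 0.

-2*s^5/15 + s^4/3 - 2*s^3/3 + s^2 - s

Write out both Maclaurin series and multiply, keeping only the needed powers.
[s^0] = 0;  [s^1] = -1;  [s^2] = 1;  [s^3] = -2/3;  [s^4] = 1/3;  [s^5] = -2/15.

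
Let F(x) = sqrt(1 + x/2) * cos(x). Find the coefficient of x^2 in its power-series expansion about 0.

-17/32

Write out both Maclaurin series and multiply, keeping only the needed powers.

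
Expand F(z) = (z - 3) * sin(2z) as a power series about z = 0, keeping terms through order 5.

Distribute the polynomial across the series and collect like powers.
[z^0] = 0;  [z^1] = -6;  [z^2] = 2;  [z^3] = 4;  [z^4] = -4/3;  [z^5] = -4/5.

-4*z^5/5 - 4*z^4/3 + 4*z^3 + 2*z^2 - 6*z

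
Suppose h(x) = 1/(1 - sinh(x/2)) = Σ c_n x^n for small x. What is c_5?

181/3840

Compose series: expand the inner function first, then feed it into the outer expansion.
[x^0] = 1;  [x^1] = 1/2;  [x^2] = 1/4;  [x^3] = 7/48;  [x^4] = 1/12;  [x^5] = 181/3840.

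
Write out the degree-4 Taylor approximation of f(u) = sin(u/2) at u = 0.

-u^3/48 + u/2

[u^0] = 0;  [u^1] = 1/2;  [u^2] = 0;  [u^3] = -1/48;  [u^4] = 0.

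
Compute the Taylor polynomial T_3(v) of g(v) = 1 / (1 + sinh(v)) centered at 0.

Write 1/(1+u) = 1 - u + u^2 - u^3 + ... and substitute the series for u.
g(0) = 1
g′(0) = -1
g′′(0) = 2
g′′′(0) = -7

-7*v^3/6 + v^2 - v + 1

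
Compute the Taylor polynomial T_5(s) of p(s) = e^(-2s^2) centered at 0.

2*s^4 - 2*s^2 + 1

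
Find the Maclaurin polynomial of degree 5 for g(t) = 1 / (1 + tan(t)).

Expand as Σ (-1)^k u^k with u equal to the inner function's series.
g(0) = 1
g′(0) = -1
g′′(0) = 2
g′′′(0) = -8
g^(4)(0) = 40
g^(5)(0) = -256
Dividing each by k! gives the coefficients c_0, ..., c_5.

-32*t^5/15 + 5*t^4/3 - 4*t^3/3 + t^2 - t + 1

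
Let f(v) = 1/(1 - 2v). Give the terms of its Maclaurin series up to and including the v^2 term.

f(0) = 1
f′(0) = 2
f′′(0) = 8
Then c_k = f^(k)(0)/k! gives each Taylor coefficient.

4*v^2 + 2*v + 1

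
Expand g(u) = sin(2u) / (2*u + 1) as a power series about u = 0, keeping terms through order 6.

Multiply the numerator's expansion by the denominator's geometric series.
g(0) = 0
g′(0) = 2
g′′(0) = -8
g′′′(0) = 40
g^(4)(0) = -320
g^(5)(0) = 3232
g^(6)(0) = -38784

-808*u^6/15 + 404*u^5/15 - 40*u^4/3 + 20*u^3/3 - 4*u^2 + 2*u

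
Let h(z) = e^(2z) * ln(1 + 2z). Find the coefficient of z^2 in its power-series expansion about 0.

2

Write out both Maclaurin series and multiply, keeping only the needed powers.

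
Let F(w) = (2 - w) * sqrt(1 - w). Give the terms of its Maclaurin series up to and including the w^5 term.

-w^5/64 - w^4/64 + w^2/4 - 2*w + 2

Multiply each power in the prefactor through the base expansion.
[w^0] = 2;  [w^1] = -2;  [w^2] = 1/4;  [w^3] = 0;  [w^4] = -1/64;  [w^5] = -1/64.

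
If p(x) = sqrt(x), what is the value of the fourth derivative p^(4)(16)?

-15/262144

The coefficient of (x - 16)^4 in the expansion is -5/2097152, so p^(4)(16) = 4! * (-5/2097152) = -15/262144.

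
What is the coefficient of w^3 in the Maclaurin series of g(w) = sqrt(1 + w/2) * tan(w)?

29/96

Multiply the two series term by term and collect like powers.
g(0) = 0
g′(0) = 1
g′′(0) = 1/2
g′′′(0) = 29/16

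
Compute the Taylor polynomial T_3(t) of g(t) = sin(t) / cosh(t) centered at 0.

Invert the denominator's series and multiply.
g(0) = 0
g′(0) = 1
g′′(0) = 0
g′′′(0) = -4

-2*t^3/3 + t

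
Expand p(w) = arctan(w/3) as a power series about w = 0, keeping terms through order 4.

p(0) = 0
p′(0) = 1/3
p′′(0) = 0
p′′′(0) = -2/27
p^(4)(0) = 0
Then c_k = p^(k)(0)/k! gives each Taylor coefficient.

-w^3/81 + w/3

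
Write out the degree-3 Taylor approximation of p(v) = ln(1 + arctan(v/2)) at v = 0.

-v^2/8 + v/2

Compose series: expand the inner function first, then feed it into the outer expansion.
p(0) = 0
p′(0) = 1/2
p′′(0) = -1/4
p′′′(0) = 0
Dividing each by k! gives the coefficients c_0, ..., c_3.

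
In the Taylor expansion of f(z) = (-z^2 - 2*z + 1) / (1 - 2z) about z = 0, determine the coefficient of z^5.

-8

Distribute the polynomial across the series and collect like powers.
f(0) = 1
f′(0) = 0
f′′(0) = -2
f′′′(0) = -12
f^(4)(0) = -96
f^(5)(0) = -960
So c_5 = f^(5)(0)/5! = -8.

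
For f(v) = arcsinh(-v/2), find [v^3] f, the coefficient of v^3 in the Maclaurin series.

1/48

f(0) = 0
f′(0) = -1/2
f′′(0) = 0
f′′′(0) = 1/8
So c_3 = f′′′(0)/3! = 1/48.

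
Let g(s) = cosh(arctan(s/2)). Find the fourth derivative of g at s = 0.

Plug the Maclaurin series of the inner function into that of the outer and collect terms.
The coefficient of s^4 in the expansion is -7/384, so g^(4)(0) = 4! * (-7/384) = -7/16.

-7/16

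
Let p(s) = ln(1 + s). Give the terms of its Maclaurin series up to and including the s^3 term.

s^3/3 - s^2/2 + s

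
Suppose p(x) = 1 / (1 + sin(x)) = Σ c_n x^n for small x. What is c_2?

1

Expand as Σ (-1)^k u^k with u equal to the inner function's series.
p(0) = 1
p′(0) = -1
p′′(0) = 2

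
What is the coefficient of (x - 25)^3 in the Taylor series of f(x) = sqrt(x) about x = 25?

Compute the successive derivatives at the expansion point and divide by k!.
f(25) = 5
f′(25) = 1/10
f′′(25) = -1/500
f′′′(25) = 3/25000

1/50000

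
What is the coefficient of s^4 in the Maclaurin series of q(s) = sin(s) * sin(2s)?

-5/3

Multiply the two series term by term and collect like powers.
[s^0] = 0;  [s^1] = 0;  [s^2] = 2;  [s^3] = 0;  [s^4] = -5/3.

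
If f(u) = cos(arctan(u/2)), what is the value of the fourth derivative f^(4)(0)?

9/16

Let u equal the inner series; expand the outer function in u and truncate.
The coefficient of u^4 in the expansion is 3/128, so f^(4)(0) = 4! * (3/128) = 9/16.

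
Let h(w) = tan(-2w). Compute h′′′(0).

-16

Differentiate repeatedly and evaluate at the center.
The coefficient of w^3 in the expansion is -8/3, so h′′′(0) = 3! * (-8/3) = -16.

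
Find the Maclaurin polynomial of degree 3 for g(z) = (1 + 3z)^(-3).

-270*z^3 + 54*z^2 - 9*z + 1

Apply the Taylor formula c_k = f^(k)(a)/k!.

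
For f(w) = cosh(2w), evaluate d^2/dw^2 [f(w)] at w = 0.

From the series, [w^2] f = 2; multiply by 2! = 2 to get 4.

4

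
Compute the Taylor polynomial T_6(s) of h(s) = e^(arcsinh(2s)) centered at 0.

4*s^6 - 2*s^4 + 2*s^2 + 2*s + 1

Let u equal the inner series; expand the outer function in u and truncate.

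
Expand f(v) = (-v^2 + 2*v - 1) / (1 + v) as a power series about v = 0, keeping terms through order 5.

Multiply each power in the prefactor through the base expansion.
[v^0] = -1;  [v^1] = 3;  [v^2] = -4;  [v^3] = 4;  [v^4] = -4;  [v^5] = 4.

4*v^5 - 4*v^4 + 4*v^3 - 4*v^2 + 3*v - 1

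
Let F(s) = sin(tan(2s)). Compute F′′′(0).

8

Compose series: expand the inner function first, then feed it into the outer expansion.
From the series, [s^3] F = 4/3; multiply by 3! = 6 to get 8.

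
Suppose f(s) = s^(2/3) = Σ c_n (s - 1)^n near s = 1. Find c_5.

14/729

Differentiate repeatedly and evaluate at the center.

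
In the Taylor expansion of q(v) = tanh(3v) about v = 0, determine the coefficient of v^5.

162/5

[v^0] = 0;  [v^1] = 3;  [v^2] = 0;  [v^3] = -9;  [v^4] = 0;  [v^5] = 162/5.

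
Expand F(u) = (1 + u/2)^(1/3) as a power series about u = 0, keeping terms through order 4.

Use the known series and substitute for the argument.

-5*u^4/1944 + 5*u^3/648 - u^2/36 + u/6 + 1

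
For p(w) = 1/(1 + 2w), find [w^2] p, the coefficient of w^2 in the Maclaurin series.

c_2 = p′′(0)/2! = 4.

4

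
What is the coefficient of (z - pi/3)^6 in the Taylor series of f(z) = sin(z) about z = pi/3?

Use the known series and substitute for the argument.
f(pi/3) = sqrt(3)/2
f′(pi/3) = 1/2
f′′(pi/3) = -sqrt(3)/2
f′′′(pi/3) = -1/2
f^(4)(pi/3) = sqrt(3)/2
f^(5)(pi/3) = 1/2
f^(6)(pi/3) = -sqrt(3)/2

-sqrt(3)/1440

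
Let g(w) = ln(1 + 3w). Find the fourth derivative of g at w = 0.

-486

From the series, [w^4] g = -81/4; multiply by 4! = 24 to get -486.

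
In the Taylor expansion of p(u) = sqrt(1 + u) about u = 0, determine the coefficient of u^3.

p(0) = 1
p′(0) = 1/2
p′′(0) = -1/4
p′′′(0) = 3/8
Then c_k = p^(k)(0)/k! gives each Taylor coefficient.

1/16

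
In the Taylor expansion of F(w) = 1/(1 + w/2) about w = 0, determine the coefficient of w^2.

[w^0] = 1;  [w^1] = -1/2;  [w^2] = 1/4.
So c_2 = F′′(0)/2! = 1/4.

1/4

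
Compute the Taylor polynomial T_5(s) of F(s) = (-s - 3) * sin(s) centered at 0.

Distribute the polynomial across the series and collect like powers.

-s^5/40 + s^4/6 + s^3/2 - s^2 - 3*s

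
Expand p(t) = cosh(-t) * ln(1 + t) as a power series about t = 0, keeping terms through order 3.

Multiply the two series term by term and collect like powers.
p(0) = 0
p′(0) = 1
p′′(0) = -1
p′′′(0) = 5

5*t^3/6 - t^2/2 + t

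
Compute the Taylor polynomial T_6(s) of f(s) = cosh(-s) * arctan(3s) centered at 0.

Write out both Maclaurin series and multiply, keeping only the needed powers.
[s^0] = 0;  [s^1] = 3;  [s^2] = 0;  [s^3] = -15/2;  [s^4] = 0;  [s^5] = 1769/40;  [s^6] = 0.

1769*s^5/40 - 15*s^3/2 + 3*s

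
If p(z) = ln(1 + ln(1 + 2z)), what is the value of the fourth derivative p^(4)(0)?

Substitute the inner expansion into the outer series and collect powers.
The coefficient of z^4 in the expansion is -70/3, so p^(4)(0) = 4! * (-70/3) = -560.

-560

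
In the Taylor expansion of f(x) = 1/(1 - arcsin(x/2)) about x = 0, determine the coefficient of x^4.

Plug the Maclaurin series of the inner function into that of the outer and collect terms.
f(0) = 1
f′(0) = 1/2
f′′(0) = 1/2
f′′′(0) = 7/8
f^(4)(0) = 2

1/12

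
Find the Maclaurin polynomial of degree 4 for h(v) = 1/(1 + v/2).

Compute the successive derivatives at the expansion point and divide by k!.
[v^0] = 1;  [v^1] = -1/2;  [v^2] = 1/4;  [v^3] = -1/8;  [v^4] = 1/16.

v^4/16 - v^3/8 + v^2/4 - v/2 + 1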